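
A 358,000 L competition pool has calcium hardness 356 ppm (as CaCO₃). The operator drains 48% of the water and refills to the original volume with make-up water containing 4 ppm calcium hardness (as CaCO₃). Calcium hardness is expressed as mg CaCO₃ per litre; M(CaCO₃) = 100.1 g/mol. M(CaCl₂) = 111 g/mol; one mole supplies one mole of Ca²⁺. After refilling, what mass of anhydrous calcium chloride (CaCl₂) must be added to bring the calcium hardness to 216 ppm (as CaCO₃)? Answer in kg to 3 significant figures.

11.5 kg

After draining 48% and refilling: 356 × 0.52 + 4 × 0.48 = 187.04 ppm.
Deficit to target: 216 − 187.04 = 28.96 mg/L.
As CaCO₃: 28.96 mg/L × 358,000 L = 10,370 g; ÷ 100.1 = 103.6 mol Ca²⁺.
Mass: 103.6 × 111 = 11,500 g.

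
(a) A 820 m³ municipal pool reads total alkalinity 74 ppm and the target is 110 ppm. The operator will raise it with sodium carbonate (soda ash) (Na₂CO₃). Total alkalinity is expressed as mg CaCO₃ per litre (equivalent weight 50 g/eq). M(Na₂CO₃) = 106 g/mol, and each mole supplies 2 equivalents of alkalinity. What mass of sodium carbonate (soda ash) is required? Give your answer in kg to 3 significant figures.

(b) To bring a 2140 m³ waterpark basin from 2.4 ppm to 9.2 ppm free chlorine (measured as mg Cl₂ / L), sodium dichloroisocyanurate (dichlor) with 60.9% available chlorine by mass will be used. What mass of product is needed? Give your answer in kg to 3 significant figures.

(a) Volume: 820 m³ = 820,000 L.
(a) Alkalinity to add: (110 − 74) = 36 mg/L as CaCO₃ × 820,000 L = 29,520 g as CaCO₃.
(a) Equivalents: 29,520 g ÷ 50 g/eq = 590.4 eq.
(a) Each mole of Na₂CO₃ supplies 2 eq, so 590.4 / 2 = 295.2 mol.
(a) Mass: 295.2 mol × 106 g/mol = 31,290 g.

(b) Volume: 2140 m³ = 2,140,000 L.
(b) Chlorine deficit: 9.2 − 2.4 = 6.8 ppm = 6.8 mg/L as Cl₂.
(b) Cl₂ equivalent needed: 6.8 mg/L × 2,140,000 L = 14,550,000 mg = 14,550 g.
(b) Product at 60.9% available chlorine: 14,550 / 0.609 = 23,890 g.

(a) 31.3 kg; (b) 23.9 kg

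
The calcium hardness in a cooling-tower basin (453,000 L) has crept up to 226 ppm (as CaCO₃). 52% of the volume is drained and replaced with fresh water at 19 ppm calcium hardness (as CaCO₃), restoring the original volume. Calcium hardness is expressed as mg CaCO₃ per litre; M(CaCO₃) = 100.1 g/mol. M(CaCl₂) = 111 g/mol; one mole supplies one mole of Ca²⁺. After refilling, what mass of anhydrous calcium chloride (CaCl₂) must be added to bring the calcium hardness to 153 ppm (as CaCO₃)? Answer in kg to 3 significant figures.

17.4 kg

After draining 52% and refilling: 226 × 0.48 + 19 × 0.52 = 118.36 ppm.
Deficit to target: 153 − 118.36 = 34.64 mg/L.
As CaCO₃: 34.64 mg/L × 453,000 L = 15,690 g; ÷ 100.1 = 156.8 mol Ca²⁺.
Mass: 156.8 × 111 = 17,400 g.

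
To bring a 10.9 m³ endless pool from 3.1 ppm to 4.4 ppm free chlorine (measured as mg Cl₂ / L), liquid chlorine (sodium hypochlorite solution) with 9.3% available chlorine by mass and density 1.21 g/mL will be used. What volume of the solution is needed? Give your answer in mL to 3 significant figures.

Volume: 10.9 m³ = 10,900 L.
Chlorine deficit: 4.4 − 3.1 = 1.3 ppm = 1.3 mg/L as Cl₂.
Cl₂ equivalent needed: 1.3 mg/L × 10,900 L = 14,170 mg = 14.17 g.
Product at 9.3% available chlorine: 14.17 / 0.093 = 152.4 g.
Volume at density 1.21 g/mL: 152.4 g ÷ 1.21 g/mL = 125.9 mL.

126 mL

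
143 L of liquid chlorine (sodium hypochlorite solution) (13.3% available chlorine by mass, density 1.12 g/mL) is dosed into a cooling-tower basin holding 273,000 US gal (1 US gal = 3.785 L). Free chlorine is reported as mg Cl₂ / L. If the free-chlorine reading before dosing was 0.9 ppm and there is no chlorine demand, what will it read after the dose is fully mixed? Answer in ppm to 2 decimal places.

21.51 ppm

Volume: 273,000 US gal × 3.785 L/gal = 1,033,305 L.
Mass of solution: 143 L × 1000 mL/L × 1.12 g/mL = 160,200 g.
Available chlorine delivered: 160,200 g × 0.133 = 21,300 g as Cl₂.
Concentration rise: 21,300 g / 1,033,305 L = 20.61 mg/L = 20.61 ppm.
Final FC: 0.9 + 20.61 = 21.51 ppm.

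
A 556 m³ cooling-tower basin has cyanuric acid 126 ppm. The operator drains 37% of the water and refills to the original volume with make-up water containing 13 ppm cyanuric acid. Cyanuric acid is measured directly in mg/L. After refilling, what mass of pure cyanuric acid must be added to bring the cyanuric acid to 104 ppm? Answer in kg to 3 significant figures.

Volume: 556 m³ = 556,000 L.
After draining 37% and refilling: 126 × 0.63 + 13 × 0.37 = 84.19 ppm.
Deficit to target: 104 − 84.19 = 19.81 mg/L.
Mass: 19.81 mg/L × 556,000 L = 11,010 g cyanuric acid.

11.0 kg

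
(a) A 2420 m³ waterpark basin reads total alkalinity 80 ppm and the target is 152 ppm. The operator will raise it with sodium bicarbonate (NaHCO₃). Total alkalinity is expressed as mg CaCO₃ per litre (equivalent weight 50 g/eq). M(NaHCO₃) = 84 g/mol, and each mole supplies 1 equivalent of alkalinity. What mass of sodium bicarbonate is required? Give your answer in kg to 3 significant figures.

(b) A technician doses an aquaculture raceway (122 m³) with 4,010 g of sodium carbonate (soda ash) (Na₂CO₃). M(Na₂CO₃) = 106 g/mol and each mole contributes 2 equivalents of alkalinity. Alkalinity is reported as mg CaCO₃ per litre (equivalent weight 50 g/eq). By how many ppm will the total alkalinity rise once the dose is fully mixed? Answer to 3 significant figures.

(a) 293 kg; (b) 31.0 ppm

(a) Volume: 2420 m³ = 2,420,000 L.
(a) Alkalinity to add: (152 − 80) = 72 mg/L as CaCO₃ × 2,420,000 L = 174,200 g as CaCO₃.
(a) Equivalents: 174,200 g ÷ 50 g/eq = 3485 eq.
(a) NaHCO₃ supplies 1 eq per mole → 3485 mol.
(a) Mass: 3485 mol × 84 g/mol = 292,700 g.

(b) Volume: 122 m³ = 122,000 L.
(b) Moles of Na₂CO₃: 4,010 g ÷ 106 g/mol = 37.83 mol → 75.66 eq of alkalinity.
(b) As CaCO₃: 75.66 eq × 50 g/eq = 3783 g.
(b) Rise: 3783 g / 122,000 L × 1000 = 31.01 mg/L.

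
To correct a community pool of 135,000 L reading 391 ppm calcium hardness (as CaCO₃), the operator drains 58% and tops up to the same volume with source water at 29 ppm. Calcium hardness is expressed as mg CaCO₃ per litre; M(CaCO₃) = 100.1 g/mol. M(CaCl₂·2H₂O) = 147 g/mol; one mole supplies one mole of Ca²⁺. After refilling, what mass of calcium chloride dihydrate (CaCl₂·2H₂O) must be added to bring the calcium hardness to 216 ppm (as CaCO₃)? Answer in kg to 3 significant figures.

After draining 58% and refilling: 391 × 0.42 + 29 × 0.58 = 181.04 ppm.
Deficit to target: 216 − 181.04 = 34.96 mg/L.
As CaCO₃: 34.96 mg/L × 135,000 L = 4720 g; ÷ 100.1 = 47.15 mol Ca²⁺.
Mass: 47.15 × 147 = 6931 g.

6.93 kg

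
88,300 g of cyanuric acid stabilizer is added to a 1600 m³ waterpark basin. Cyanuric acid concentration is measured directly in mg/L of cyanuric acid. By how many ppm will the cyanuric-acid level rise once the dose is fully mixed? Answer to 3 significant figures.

55.2 ppm

Volume: 1600 m³ = 1,600,000 L.
Rise: 88,300 g / 1,600,000 L × 1000 = 55.19 mg/L.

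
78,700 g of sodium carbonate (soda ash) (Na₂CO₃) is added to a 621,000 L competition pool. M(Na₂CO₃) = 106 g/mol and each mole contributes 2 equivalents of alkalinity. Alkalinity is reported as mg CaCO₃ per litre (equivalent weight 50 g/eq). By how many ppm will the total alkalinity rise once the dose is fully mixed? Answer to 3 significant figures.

Moles of Na₂CO₃: 78,700 g ÷ 106 g/mol = 742.5 mol → 1485 eq of alkalinity.
As CaCO₃: 1485 eq × 50 g/eq = 74,250 g.
Rise: 74,250 g / 621,000 L × 1000 = 119.6 mg/L.

120 ppm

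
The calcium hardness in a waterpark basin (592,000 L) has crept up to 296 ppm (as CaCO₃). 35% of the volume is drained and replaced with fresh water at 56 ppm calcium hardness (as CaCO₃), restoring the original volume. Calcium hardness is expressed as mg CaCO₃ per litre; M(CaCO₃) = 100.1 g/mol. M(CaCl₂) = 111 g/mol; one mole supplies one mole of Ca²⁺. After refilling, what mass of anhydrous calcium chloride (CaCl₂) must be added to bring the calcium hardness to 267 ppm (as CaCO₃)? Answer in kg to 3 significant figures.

36.1 kg

After draining 35% and refilling: 296 × 0.65 + 56 × 0.35 = 212 ppm.
Deficit to target: 267 − 212 = 55 mg/L.
As CaCO₃: 55 mg/L × 592,000 L = 32,560 g; ÷ 100.1 = 325.3 mol Ca²⁺.
Mass: 325.3 × 111 = 36,110 g.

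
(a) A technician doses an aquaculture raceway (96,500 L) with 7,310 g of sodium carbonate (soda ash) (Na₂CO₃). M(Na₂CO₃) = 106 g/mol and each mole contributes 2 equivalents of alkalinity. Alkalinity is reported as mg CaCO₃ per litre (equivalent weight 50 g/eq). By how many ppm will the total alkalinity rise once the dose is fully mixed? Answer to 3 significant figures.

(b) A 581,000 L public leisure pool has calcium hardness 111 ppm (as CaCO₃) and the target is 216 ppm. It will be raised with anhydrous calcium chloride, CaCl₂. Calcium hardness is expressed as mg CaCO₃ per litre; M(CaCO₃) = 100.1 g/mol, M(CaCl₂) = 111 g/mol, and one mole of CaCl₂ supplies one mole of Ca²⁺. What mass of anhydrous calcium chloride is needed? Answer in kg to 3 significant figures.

(a) 71.5 ppm; (b) 67.6 kg

(a) Moles of Na₂CO₃: 7,310 g ÷ 106 g/mol = 68.96 mol → 137.9 eq of alkalinity.
(a) As CaCO₃: 137.9 eq × 50 g/eq = 6896 g.
(a) Rise: 6896 g / 96,500 L × 1000 = 71.46 mg/L.

(b) Hardness to add: (216 − 111) = 105 mg/L as CaCO₃ × 581,000 L = 61,000 g as CaCO₃.
(b) Moles of Ca²⁺ (1 mol Ca²⁺ ≡ 1 mol CaCO₃): 61,000 / 100.1 g/mol = 609.4 mol.
(b) Mass of CaCl₂: 609.4 × 111 = 67,650 g.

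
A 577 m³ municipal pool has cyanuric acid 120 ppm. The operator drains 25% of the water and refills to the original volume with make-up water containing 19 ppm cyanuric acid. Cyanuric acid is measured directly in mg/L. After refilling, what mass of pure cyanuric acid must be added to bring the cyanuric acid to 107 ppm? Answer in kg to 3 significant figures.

Volume: 577 m³ = 577,000 L.
After draining 25% and refilling: 120 × 0.75 + 19 × 0.25 = 94.75 ppm.
Deficit to target: 107 − 94.75 = 12.25 mg/L.
Mass: 12.25 mg/L × 577,000 L = 7068 g cyanuric acid.

7.07 kg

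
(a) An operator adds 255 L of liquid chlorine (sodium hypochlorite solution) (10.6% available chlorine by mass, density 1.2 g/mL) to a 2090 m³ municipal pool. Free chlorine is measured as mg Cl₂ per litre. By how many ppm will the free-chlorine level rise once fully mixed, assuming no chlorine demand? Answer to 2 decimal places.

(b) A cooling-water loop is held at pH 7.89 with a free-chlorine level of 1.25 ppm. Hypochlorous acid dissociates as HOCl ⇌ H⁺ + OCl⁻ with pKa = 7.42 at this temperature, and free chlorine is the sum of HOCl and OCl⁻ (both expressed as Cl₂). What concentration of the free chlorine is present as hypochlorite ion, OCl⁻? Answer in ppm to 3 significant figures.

(a) Volume: 2090 m³ = 2,090,000 L.
(a) Mass of solution: 255 L × 1000 mL/L × 1.2 g/mL = 306,000 g.
(a) Available chlorine delivered: 306,000 g × 0.106 = 32,440 g as Cl₂.
(a) Concentration rise: 32,440 g / 2,090,000 L = 15.52 mg/L = 15.52 ppm.

(b) [OCl⁻]/[HOCl] = 10^(pH − pKa) = 10^(7.89 − 7.42) = 10^0.47 = 2.951.
(b) Fraction as HOCl = 1 / (1 + 2.951) = 0.2531.
(b) OCl⁻ = (1 − 0.2531) × 1.25 ppm = 0.9336 ppm.

(a) 15.52 ppm; (b) 0.934 ppm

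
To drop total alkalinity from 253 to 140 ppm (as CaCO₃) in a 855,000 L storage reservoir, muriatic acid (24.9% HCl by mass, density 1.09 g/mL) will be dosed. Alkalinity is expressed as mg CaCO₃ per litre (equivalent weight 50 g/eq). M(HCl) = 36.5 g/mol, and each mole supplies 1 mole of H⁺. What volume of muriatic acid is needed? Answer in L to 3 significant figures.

260 L

Alkalinity to neutralize: (253 − 140) = 113 mg/L as CaCO₃ × 855,000 L = 96,620 g as CaCO₃.
Equivalents of H⁺ required: 96,620 ÷ 50 g/eq = 1932 eq = 1932 mol HCl.
Mass of HCl: 1932 × 36.5 = 70,530 g.
Mass of 24.9% solution: 70,530 / 0.249 = 283,200 g.
Volume: 283,200 g ÷ 1.09 g/mL = 259,900 mL.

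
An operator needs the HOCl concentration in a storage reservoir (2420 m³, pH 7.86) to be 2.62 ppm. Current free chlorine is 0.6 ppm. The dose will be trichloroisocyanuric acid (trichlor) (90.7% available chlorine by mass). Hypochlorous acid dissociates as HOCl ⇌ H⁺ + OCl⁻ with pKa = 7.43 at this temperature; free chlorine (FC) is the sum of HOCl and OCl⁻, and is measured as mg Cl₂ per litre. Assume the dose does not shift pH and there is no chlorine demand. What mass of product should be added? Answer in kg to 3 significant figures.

24.2 kg

Volume: 2420 m³ = 2,420,000 L.
[OCl⁻]/[HOCl] = 10^(pH − pKa) = 10^(7.86 − 7.43) = 2.692; fraction as HOCl = 1/(1 + 2.692) = 0.2709.
Free chlorine required for 2.62 ppm HOCl: 2.62 / 0.2709 = 9.672 ppm.
FC to add: 9.672 − 0.6 = 9.072 mg/L as Cl₂.
Cl₂ equivalent: 9.072 mg/L × 2,420,000 L = 21,950 g.
Product at 90.7% available Cl: 21,950 / 0.907 = 24,200 g.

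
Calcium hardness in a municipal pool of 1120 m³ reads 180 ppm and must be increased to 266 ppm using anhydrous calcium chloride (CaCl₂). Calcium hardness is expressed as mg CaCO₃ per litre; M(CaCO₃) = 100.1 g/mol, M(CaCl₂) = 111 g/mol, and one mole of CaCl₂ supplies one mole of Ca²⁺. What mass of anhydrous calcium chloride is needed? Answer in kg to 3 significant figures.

107 kg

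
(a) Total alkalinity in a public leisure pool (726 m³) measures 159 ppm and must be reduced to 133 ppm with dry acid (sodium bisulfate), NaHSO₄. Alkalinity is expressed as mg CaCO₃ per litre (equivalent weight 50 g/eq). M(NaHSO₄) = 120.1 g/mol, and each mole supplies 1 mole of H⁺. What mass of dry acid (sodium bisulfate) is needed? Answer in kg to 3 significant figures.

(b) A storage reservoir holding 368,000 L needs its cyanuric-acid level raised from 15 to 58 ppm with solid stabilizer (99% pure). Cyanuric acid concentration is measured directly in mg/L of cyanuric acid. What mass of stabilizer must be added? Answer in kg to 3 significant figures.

(a) Volume: 726 m³ = 726,000 L.
(a) Alkalinity to neutralize: (159 − 133) = 26 mg/L as CaCO₃ × 726,000 L = 18,880 g as CaCO₃.
(a) Equivalents of H⁺ required: 18,880 ÷ 50 g/eq = 377.5 eq = 377.5 mol NaHSO₄.
(a) Mass of NaHSO₄: 377.5 × 120.1 = 45,340 g.

(b) CYA to add: (58 − 15) = 43 mg/L × 368,000 L = 15,820 g cyanuric acid.
(b) At 99% purity: 15,820 / 0.99 = 15,980 g product.

(a) 45.3 kg; (b) 16.0 kg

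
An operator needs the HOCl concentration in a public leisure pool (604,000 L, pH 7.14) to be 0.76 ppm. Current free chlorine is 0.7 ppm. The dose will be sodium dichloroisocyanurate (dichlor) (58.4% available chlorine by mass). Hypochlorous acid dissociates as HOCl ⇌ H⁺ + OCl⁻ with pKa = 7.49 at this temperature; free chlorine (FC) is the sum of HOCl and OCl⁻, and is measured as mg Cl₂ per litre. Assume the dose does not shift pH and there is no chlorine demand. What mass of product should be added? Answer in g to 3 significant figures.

[OCl⁻]/[HOCl] = 10^(pH − pKa) = 10^(7.14 − 7.49) = 0.4467; fraction as HOCl = 1/(1 + 0.4467) = 0.6912.
Free chlorine required for 0.76 ppm HOCl: 0.76 / 0.6912 = 1.099 ppm.
FC to add: 1.099 − 0.7 = 0.3995 mg/L as Cl₂.
Cl₂ equivalent: 0.3995 mg/L × 604,000 L = 241.3 g.
Product at 58.4% available Cl: 241.3 / 0.584 = 413.2 g.

413 g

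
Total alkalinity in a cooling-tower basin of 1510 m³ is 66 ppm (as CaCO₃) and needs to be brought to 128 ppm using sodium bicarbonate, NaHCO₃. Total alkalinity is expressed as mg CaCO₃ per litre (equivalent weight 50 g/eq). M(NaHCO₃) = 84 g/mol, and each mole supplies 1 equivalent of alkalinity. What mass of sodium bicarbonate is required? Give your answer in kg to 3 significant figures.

157 kg

Volume: 1510 m³ = 1,510,000 L.
Alkalinity to add: (128 − 66) = 62 mg/L as CaCO₃ × 1,510,000 L = 93,620 g as CaCO₃.
Equivalents: 93,620 g ÷ 50 g/eq = 1872 eq.
NaHCO₃ supplies 1 eq per mole → 1872 mol.
Mass: 1872 mol × 84 g/mol = 157,300 g.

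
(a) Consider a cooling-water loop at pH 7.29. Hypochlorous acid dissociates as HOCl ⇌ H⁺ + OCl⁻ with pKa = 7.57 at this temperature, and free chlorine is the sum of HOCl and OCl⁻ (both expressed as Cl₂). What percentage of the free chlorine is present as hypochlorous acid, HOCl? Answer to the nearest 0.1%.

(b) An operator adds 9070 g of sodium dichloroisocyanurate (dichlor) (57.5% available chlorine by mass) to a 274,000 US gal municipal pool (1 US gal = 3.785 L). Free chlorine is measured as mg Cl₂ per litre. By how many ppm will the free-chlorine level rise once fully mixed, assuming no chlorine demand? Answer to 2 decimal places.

(a) [OCl⁻]/[HOCl] = 10^(pH − pKa) = 10^(7.29 − 7.57) = 10^-0.28 = 0.5248.
(a) Fraction as HOCl = 1 / (1 + 0.5248) = 0.6558.

(b) Volume: 274,000 US gal × 3.785 L/gal = 1,037,090 L.
(b) Available chlorine delivered: 9070 g × 0.575 = 5215 g as Cl₂.
(b) Concentration rise: 5215 g / 1,037,090 L = 5.029 mg/L = 5.03 ppm.

(a) 65.6%; (b) 5.03 ppm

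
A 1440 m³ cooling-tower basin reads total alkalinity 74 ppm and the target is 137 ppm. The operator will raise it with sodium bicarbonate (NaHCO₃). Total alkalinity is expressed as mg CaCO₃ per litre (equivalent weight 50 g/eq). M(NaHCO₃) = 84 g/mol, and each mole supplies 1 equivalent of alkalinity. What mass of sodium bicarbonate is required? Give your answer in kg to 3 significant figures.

152 kg

Volume: 1440 m³ = 1,440,000 L.
Alkalinity to add: (137 − 74) = 63 mg/L as CaCO₃ × 1,440,000 L = 90,720 g as CaCO₃.
Equivalents: 90,720 g ÷ 50 g/eq = 1814 eq.
NaHCO₃ supplies 1 eq per mole → 1814 mol.
Mass: 1814 mol × 84 g/mol = 152,400 g.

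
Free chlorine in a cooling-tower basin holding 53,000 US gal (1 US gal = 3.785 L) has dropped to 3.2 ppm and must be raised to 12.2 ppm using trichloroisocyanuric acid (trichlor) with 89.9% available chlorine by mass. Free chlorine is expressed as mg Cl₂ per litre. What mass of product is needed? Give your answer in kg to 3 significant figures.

2.01 kg

Volume: 53,000 US gal × 3.785 L/gal = 200,605 L.
Chlorine deficit: 12.2 − 3.2 = 9 ppm = 9 mg/L as Cl₂.
Cl₂ equivalent needed: 9 mg/L × 200,605 L = 1,805,000 mg = 1805 g.
Product at 89.9% available chlorine: 1805 / 0.899 = 2008 g.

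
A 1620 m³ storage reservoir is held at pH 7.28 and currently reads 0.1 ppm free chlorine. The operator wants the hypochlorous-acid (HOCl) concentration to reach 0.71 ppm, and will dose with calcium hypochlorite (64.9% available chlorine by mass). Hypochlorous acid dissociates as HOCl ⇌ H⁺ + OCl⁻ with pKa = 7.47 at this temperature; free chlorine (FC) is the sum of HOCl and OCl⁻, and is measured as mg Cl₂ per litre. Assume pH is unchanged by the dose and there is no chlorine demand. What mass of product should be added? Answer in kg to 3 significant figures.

2.67 kg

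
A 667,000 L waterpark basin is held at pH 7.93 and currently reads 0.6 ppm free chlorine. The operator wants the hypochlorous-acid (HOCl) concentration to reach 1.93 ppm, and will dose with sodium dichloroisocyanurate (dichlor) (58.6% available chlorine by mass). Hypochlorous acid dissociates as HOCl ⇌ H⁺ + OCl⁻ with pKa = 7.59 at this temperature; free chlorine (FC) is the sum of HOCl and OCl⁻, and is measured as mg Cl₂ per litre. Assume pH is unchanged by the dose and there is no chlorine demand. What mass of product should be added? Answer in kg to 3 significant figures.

6.32 kg

[OCl⁻]/[HOCl] = 10^(pH − pKa) = 10^(7.93 − 7.59) = 2.188; fraction as HOCl = 1/(1 + 2.188) = 0.3137.
Free chlorine required for 1.93 ppm HOCl: 1.93 / 0.3137 = 6.152 ppm.
FC to add: 6.152 − 0.6 = 5.552 mg/L as Cl₂.
Cl₂ equivalent: 5.552 mg/L × 667,000 L = 3703 g.
Product at 58.6% available Cl: 3703 / 0.586 = 6320 g.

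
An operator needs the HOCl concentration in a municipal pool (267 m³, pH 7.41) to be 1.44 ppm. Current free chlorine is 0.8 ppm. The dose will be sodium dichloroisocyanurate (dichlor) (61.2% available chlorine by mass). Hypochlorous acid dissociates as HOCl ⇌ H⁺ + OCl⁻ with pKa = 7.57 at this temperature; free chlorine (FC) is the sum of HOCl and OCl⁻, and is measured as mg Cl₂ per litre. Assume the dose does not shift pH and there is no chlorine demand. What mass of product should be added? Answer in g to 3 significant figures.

714 g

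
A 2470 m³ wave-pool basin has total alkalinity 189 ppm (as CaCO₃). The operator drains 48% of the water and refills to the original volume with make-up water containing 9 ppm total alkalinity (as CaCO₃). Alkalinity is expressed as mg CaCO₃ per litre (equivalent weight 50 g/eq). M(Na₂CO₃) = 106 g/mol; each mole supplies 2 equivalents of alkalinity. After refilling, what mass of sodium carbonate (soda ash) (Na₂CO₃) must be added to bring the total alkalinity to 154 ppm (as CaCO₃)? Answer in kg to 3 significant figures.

Volume: 2470 m³ = 2,470,000 L.
After draining 48% and refilling: 189 × 0.52 + 9 × 0.48 = 102.6 ppm.
Deficit to target: 154 − 102.6 = 51.4 mg/L.
As CaCO₃: 51.4 mg/L × 2,470,000 L = 127,000 g; ÷ 50 g/eq ÷ 2 = 1270 mol Na₂CO₃.
Mass: 1270 × 106 = 134,600 g.

135 kg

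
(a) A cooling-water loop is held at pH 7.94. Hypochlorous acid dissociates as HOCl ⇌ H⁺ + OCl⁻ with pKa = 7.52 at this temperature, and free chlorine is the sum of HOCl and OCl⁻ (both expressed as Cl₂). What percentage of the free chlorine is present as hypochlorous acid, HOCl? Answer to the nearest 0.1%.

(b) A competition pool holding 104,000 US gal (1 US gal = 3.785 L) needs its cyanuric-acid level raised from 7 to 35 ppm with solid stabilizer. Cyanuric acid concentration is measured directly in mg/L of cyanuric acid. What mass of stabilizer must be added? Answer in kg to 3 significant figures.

(a) [OCl⁻]/[HOCl] = 10^(pH − pKa) = 10^(7.94 − 7.52) = 10^0.42 = 2.63.
(a) Fraction as HOCl = 1 / (1 + 2.63) = 0.2755.

(b) Volume: 104,000 US gal × 3.785 L/gal = 393,640 L.
(b) CYA to add: (35 − 7) = 28 mg/L × 393,640 L = 11,020 g cyanuric acid.

(a) 27.5%; (b) 11.0 kg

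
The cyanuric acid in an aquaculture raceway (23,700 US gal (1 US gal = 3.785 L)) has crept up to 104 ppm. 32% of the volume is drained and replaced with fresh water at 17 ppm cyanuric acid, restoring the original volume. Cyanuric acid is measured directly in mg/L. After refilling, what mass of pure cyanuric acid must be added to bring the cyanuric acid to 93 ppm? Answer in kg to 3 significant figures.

Volume: 23,700 US gal × 3.785 L/gal = 89,704 L.
After draining 32% and refilling: 104 × 0.68 + 17 × 0.32 = 76.16 ppm.
Deficit to target: 93 − 76.16 = 16.84 mg/L.
Mass: 16.84 mg/L × 89,704 L = 1511 g cyanuric acid.

1.51 kg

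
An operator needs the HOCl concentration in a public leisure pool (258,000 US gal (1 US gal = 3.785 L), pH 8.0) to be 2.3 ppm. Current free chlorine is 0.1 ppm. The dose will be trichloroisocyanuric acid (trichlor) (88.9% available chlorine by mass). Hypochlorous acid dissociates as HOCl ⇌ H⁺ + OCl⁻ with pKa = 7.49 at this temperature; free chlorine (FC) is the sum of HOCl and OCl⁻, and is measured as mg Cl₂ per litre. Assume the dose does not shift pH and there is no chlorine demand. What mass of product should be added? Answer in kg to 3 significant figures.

10.6 kg

Volume: 258,000 US gal × 3.785 L/gal = 976,530 L.
[OCl⁻]/[HOCl] = 10^(pH − pKa) = 10^(8.0 − 7.49) = 3.236; fraction as HOCl = 1/(1 + 3.236) = 0.2361.
Free chlorine required for 2.3 ppm HOCl: 2.3 / 0.2361 = 9.743 ppm.
FC to add: 9.743 − 0.1 = 9.643 mg/L as Cl₂.
Cl₂ equivalent: 9.643 mg/L × 976,530 L = 9416 g.
Product at 88.9% available Cl: 9416 / 0.889 = 10,590 g.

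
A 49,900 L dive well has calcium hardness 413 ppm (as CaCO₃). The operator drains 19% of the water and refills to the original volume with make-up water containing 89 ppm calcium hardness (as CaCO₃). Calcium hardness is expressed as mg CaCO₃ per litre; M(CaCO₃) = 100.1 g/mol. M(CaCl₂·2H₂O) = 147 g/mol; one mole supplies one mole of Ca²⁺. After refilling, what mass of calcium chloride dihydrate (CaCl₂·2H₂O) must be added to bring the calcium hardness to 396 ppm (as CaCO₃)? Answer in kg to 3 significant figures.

After draining 19% and refilling: 413 × 0.81 + 89 × 0.19 = 351.44 ppm.
Deficit to target: 396 − 351.44 = 44.56 mg/L.
As CaCO₃: 44.56 mg/L × 49,900 L = 2224 g; ÷ 100.1 = 22.21 mol Ca²⁺.
Mass: 22.21 × 147 = 3265 g.

3.27 kg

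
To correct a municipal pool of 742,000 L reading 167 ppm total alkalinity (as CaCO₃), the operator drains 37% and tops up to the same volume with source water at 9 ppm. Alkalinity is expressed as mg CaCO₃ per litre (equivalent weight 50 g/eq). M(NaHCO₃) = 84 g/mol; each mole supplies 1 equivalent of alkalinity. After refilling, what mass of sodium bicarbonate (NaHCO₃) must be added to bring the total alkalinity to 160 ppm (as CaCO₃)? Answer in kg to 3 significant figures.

After draining 37% and refilling: 167 × 0.63 + 9 × 0.37 = 108.54 ppm.
Deficit to target: 160 − 108.54 = 51.46 mg/L.
As CaCO₃: 51.46 mg/L × 742,000 L = 38,180 g; ÷ 50 g/eq ÷ 1 = 763.7 mol NaHCO₃.
Mass: 763.7 × 84 = 64,150 g.

64.1 kg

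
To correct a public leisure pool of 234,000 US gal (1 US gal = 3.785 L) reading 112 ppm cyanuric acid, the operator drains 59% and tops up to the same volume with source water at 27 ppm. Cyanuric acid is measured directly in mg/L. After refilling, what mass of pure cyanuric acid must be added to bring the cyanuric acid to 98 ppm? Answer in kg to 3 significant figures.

Volume: 234,000 US gal × 3.785 L/gal = 885,690 L.
After draining 59% and refilling: 112 × 0.41 + 27 × 0.59 = 61.85 ppm.
Deficit to target: 98 − 61.85 = 36.15 mg/L.
Mass: 36.15 mg/L × 885,690 L = 32,020 g cyanuric acid.

32.0 kg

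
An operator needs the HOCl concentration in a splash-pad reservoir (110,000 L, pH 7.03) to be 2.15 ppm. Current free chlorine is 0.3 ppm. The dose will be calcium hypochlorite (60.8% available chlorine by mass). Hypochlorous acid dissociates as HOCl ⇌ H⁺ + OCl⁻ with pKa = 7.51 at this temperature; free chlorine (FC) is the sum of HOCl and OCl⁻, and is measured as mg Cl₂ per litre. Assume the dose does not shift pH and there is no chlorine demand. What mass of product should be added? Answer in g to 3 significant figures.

464 g

[OCl⁻]/[HOCl] = 10^(pH − pKa) = 10^(7.03 − 7.51) = 0.3311; fraction as HOCl = 1/(1 + 0.3311) = 0.7512.
Free chlorine required for 2.15 ppm HOCl: 2.15 / 0.7512 = 2.862 ppm.
FC to add: 2.862 − 0.3 = 2.562 mg/L as Cl₂.
Cl₂ equivalent: 2.562 mg/L × 110,000 L = 281.8 g.
Product at 60.8% available Cl: 281.8 / 0.608 = 463.5 g.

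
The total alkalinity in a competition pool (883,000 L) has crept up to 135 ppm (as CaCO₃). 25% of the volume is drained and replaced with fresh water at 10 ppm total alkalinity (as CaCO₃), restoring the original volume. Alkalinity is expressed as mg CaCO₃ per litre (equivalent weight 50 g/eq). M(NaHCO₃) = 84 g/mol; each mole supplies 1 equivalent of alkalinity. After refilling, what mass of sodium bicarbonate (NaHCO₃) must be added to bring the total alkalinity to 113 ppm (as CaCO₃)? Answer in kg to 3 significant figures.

After draining 25% and refilling: 135 × 0.75 + 10 × 0.25 = 103.75 ppm.
Deficit to target: 113 − 103.75 = 9.25 mg/L.
As CaCO₃: 9.25 mg/L × 883,000 L = 8168 g; ÷ 50 g/eq ÷ 1 = 163.4 mol NaHCO₃.
Mass: 163.4 × 84 = 13,720 g.

13.7 kg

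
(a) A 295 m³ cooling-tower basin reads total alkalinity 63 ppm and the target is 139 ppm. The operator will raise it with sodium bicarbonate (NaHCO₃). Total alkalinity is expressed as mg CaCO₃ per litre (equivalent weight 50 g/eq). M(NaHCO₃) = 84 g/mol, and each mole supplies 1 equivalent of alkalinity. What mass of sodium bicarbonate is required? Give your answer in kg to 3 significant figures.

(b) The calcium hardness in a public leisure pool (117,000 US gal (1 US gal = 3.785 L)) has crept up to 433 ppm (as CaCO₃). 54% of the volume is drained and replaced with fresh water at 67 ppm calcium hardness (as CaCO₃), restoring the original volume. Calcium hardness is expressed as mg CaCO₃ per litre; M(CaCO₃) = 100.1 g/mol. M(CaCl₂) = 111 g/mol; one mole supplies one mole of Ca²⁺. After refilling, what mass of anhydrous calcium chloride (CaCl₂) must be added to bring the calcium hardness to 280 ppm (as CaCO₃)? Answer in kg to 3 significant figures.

(a) Volume: 295 m³ = 295,000 L.
(a) Alkalinity to add: (139 − 63) = 76 mg/L as CaCO₃ × 295,000 L = 22,420 g as CaCO₃.
(a) Equivalents: 22,420 g ÷ 50 g/eq = 448.4 eq.
(a) NaHCO₃ supplies 1 eq per mole → 448.4 mol.
(a) Mass: 448.4 mol × 84 g/mol = 37,670 g.

(b) Volume: 117,000 US gal × 3.785 L/gal = 442,845 L.
(b) After draining 54% and refilling: 433 × 0.46 + 67 × 0.54 = 235.36 ppm.
(b) Deficit to target: 280 − 235.36 = 44.64 mg/L.
(b) As CaCO₃: 44.64 mg/L × 442,845 L = 19,770 g; ÷ 100.1 = 197.5 mol Ca²⁺.
(b) Mass: 197.5 × 111 = 21,920 g.

(a) 37.7 kg; (b) 21.9 kg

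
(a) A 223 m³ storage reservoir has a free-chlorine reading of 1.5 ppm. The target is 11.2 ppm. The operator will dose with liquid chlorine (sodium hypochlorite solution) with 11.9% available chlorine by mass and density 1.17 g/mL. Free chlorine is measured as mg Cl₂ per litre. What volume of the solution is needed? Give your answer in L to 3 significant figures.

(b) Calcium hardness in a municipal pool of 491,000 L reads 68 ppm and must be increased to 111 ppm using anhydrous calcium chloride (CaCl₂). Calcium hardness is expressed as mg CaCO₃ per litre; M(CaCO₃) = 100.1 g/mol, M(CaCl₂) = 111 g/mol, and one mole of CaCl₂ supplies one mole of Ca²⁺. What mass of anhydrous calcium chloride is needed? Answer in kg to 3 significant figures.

(a) Volume: 223 m³ = 223,000 L.
(a) Chlorine deficit: 11.2 − 1.5 = 9.7 ppm = 9.7 mg/L as Cl₂.
(a) Cl₂ equivalent needed: 9.7 mg/L × 223,000 L = 2,163,000 mg = 2163 g.
(a) Product at 11.9% available chlorine: 2163 / 0.119 = 18,180 g.
(a) Volume at density 1.17 g/mL: 18,180 g ÷ 1.17 g/mL = 15,540 mL.

(b) Hardness to add: (111 − 68) = 43 mg/L as CaCO₃ × 491,000 L = 21,110 g as CaCO₃.
(b) Moles of Ca²⁺ (1 mol Ca²⁺ ≡ 1 mol CaCO₃): 21,110 / 100.1 g/mol = 210.9 mol.
(b) Mass of CaCl₂: 210.9 × 111 = 23,410 g.

(a) 15.5 L; (b) 23.4 kg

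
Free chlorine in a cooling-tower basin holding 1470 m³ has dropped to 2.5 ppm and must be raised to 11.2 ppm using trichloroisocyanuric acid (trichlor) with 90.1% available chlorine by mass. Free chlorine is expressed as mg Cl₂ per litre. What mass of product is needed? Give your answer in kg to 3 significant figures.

14.2 kg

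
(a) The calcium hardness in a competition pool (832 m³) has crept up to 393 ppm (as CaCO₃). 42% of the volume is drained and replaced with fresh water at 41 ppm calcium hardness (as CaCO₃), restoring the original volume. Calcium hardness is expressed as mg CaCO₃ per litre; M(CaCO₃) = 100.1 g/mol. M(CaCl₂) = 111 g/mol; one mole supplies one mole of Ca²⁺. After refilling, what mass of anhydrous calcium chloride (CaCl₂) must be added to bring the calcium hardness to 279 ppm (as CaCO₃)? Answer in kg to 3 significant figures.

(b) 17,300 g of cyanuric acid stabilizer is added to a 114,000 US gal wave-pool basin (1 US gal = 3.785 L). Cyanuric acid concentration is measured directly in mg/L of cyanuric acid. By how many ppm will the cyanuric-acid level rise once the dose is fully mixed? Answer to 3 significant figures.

(a) 31.2 kg; (b) 40.1 ppm

(a) Volume: 832 m³ = 832,000 L.
(a) After draining 42% and refilling: 393 × 0.58 + 41 × 0.42 = 245.16 ppm.
(a) Deficit to target: 279 − 245.16 = 33.84 mg/L.
(a) As CaCO₃: 33.84 mg/L × 832,000 L = 28,150 g; ÷ 100.1 = 281.3 mol Ca²⁺.
(a) Mass: 281.3 × 111 = 31,220 g.

(b) Volume: 114,000 US gal × 3.785 L/gal = 431,490 L.
(b) Rise: 17,300 g / 431,490 L × 1000 = 40.09 mg/L.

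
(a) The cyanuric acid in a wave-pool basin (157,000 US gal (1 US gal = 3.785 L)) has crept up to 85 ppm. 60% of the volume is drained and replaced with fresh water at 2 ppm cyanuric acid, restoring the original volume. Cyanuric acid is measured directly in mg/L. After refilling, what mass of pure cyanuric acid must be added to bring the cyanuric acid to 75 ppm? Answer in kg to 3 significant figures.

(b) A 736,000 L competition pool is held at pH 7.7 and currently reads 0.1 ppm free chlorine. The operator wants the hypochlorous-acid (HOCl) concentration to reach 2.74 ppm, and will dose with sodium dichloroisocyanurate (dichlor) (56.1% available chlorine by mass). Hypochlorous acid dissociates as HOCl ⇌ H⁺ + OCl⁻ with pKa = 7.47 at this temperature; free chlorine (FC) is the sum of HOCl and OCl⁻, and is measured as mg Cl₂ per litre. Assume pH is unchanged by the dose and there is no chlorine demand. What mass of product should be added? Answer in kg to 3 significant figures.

(a) Volume: 157,000 US gal × 3.785 L/gal = 594,245 L.
(a) After draining 60% and refilling: 85 × 0.40 + 2 × 0.60 = 35.2 ppm.
(a) Deficit to target: 75 − 35.2 = 39.8 mg/L.
(a) Mass: 39.8 mg/L × 594,245 L = 23,650 g cyanuric acid.

(b) [OCl⁻]/[HOCl] = 10^(pH − pKa) = 10^(7.7 − 7.47) = 1.698; fraction as HOCl = 1/(1 + 1.698) = 0.3706.
(b) Free chlorine required for 2.74 ppm HOCl: 2.74 / 0.3706 = 7.393 ppm.
(b) FC to add: 7.393 − 0.1 = 7.293 mg/L as Cl₂.
(b) Cl₂ equivalent: 7.293 mg/L × 736,000 L = 5368 g.
(b) Product at 56.1% available Cl: 5368 / 0.561 = 9568 g.

(a) 23.7 kg; (b) 9.57 kg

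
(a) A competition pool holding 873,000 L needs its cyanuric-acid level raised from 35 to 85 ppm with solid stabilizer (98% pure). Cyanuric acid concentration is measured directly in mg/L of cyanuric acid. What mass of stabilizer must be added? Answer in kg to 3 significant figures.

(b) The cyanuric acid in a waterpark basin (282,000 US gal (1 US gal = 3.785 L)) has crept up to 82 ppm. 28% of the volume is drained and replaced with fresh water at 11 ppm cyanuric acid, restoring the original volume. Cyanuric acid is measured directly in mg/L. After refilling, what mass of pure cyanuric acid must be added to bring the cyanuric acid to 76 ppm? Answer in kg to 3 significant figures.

(a) 44.5 kg; (b) 14.8 kg

(a) CYA to add: (85 − 35) = 50 mg/L × 873,000 L = 43,650 g cyanuric acid.
(a) At 98% purity: 43,650 / 0.98 = 44,540 g product.

(b) Volume: 282,000 US gal × 3.785 L/gal = 1,067,370 L.
(b) After draining 28% and refilling: 82 × 0.72 + 11 × 0.28 = 62.12 ppm.
(b) Deficit to target: 76 − 62.12 = 13.88 mg/L.
(b) Mass: 13.88 mg/L × 1,067,370 L = 14,820 g cyanuric acid.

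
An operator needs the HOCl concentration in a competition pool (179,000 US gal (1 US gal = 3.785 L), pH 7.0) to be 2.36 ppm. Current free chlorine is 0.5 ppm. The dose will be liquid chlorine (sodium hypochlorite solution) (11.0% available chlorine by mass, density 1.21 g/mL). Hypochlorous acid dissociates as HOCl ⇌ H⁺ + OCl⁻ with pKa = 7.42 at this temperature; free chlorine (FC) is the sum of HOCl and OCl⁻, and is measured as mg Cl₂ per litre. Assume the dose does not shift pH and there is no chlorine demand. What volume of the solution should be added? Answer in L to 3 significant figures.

Volume: 179,000 US gal × 3.785 L/gal = 677,515 L.
[OCl⁻]/[HOCl] = 10^(pH − pKa) = 10^(7.0 − 7.42) = 0.3802; fraction as HOCl = 1/(1 + 0.3802) = 0.7245.
Free chlorine required for 2.36 ppm HOCl: 2.36 / 0.7245 = 3.257 ppm.
FC to add: 3.257 − 0.5 = 2.757 mg/L as Cl₂.
Cl₂ equivalent: 2.757 mg/L × 677,515 L = 1868 g.
Product at 11.0% available Cl: 1868 / 0.11 = 16,980 g.
Volume: 16,980 g ÷ 1.21 g/mL = 14,040 mL.

14.0 L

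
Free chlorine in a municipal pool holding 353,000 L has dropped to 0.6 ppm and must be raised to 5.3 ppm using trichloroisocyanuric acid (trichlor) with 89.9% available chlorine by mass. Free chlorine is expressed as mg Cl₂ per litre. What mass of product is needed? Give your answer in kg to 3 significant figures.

1.85 kg

Chlorine deficit: 5.3 − 0.6 = 4.7 ppm = 4.7 mg/L as Cl₂.
Cl₂ equivalent needed: 4.7 mg/L × 353,000 L = 1,659,000 mg = 1659 g.
Product at 89.9% available chlorine: 1659 / 0.899 = 1845 g.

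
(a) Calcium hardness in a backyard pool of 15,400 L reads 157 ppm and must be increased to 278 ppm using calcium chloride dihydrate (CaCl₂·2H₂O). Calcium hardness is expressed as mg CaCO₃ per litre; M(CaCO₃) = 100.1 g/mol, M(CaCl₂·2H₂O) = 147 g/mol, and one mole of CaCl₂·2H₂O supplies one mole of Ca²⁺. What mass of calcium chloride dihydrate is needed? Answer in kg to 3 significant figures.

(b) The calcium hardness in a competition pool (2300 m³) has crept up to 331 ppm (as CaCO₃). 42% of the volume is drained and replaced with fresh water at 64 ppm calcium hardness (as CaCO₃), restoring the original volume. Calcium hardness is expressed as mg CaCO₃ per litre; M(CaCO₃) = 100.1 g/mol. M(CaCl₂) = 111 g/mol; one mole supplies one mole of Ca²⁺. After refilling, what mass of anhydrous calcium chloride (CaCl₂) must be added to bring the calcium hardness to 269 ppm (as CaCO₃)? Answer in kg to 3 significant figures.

(a) Hardness to add: (278 − 157) = 121 mg/L as CaCO₃ × 15,400 L = 1863 g as CaCO₃.
(a) Moles of Ca²⁺ (1 mol Ca²⁺ ≡ 1 mol CaCO₃): 1863 / 100.1 g/mol = 18.62 mol.
(a) Mass of CaCl₂·2H₂O: 18.62 × 147 = 2736 g.

(b) Volume: 2300 m³ = 2,300,000 L.
(b) After draining 42% and refilling: 331 × 0.58 + 64 × 0.42 = 218.86 ppm.
(b) Deficit to target: 269 − 218.86 = 50.14 mg/L.
(b) As CaCO₃: 50.14 mg/L × 2,300,000 L = 115,300 g; ÷ 100.1 = 1152 mol Ca²⁺.
(b) Mass: 1152 × 111 = 127,900 g.

(a) 2.74 kg; (b) 128 kg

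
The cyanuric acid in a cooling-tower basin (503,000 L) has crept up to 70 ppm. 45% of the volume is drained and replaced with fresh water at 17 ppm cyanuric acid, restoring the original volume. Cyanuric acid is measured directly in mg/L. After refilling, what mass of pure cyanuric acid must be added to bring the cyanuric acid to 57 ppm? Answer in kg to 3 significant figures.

After draining 45% and refilling: 70 × 0.55 + 17 × 0.45 = 46.15 ppm.
Deficit to target: 57 − 46.15 = 10.85 mg/L.
Mass: 10.85 mg/L × 503,000 L = 5458 g cyanuric acid.

5.46 kg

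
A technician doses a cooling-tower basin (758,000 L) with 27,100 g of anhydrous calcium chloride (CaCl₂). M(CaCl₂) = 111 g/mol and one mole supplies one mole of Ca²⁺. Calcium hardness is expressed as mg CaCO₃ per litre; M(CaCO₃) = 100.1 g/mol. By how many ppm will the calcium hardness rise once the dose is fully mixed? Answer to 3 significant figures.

32.2 ppm

Moles of Ca²⁺: 27,100 g ÷ 111 g/mol = 244.1 mol.
As CaCO₃: 244.1 mol × 100.1 g/mol = 24,440 g.
Rise: 24,440 g / 758,000 L × 1000 = 32.24 mg/L.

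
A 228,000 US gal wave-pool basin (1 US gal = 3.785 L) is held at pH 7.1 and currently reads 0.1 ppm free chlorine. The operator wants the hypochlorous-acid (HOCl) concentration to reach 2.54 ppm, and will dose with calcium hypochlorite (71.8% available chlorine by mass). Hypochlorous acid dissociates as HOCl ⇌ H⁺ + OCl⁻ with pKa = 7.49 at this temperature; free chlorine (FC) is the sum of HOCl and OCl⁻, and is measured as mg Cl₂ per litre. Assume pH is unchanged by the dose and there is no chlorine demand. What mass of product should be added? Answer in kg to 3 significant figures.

Volume: 228,000 US gal × 3.785 L/gal = 862,980 L.
[OCl⁻]/[HOCl] = 10^(pH − pKa) = 10^(7.1 − 7.49) = 0.4074; fraction as HOCl = 1/(1 + 0.4074) = 0.7105.
Free chlorine required for 2.54 ppm HOCl: 2.54 / 0.7105 = 3.575 ppm.
FC to add: 3.575 − 0.1 = 3.475 mg/L as Cl₂.
Cl₂ equivalent: 3.475 mg/L × 862,980 L = 2999 g.
Product at 71.8% available Cl: 2999 / 0.718 = 4176 g.

4.18 kg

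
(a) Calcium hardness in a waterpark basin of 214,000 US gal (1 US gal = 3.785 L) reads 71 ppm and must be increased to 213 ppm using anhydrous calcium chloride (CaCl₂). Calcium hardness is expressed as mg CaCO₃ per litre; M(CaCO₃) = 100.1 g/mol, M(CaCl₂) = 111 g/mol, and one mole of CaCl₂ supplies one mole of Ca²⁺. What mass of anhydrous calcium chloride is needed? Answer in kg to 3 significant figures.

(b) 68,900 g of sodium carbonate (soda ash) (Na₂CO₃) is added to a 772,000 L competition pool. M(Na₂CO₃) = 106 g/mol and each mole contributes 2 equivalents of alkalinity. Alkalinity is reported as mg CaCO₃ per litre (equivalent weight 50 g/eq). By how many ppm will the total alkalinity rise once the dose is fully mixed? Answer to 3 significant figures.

(a) 128 kg; (b) 84.2 ppm

(a) Volume: 214,000 US gal × 3.785 L/gal = 809,990 L.
(a) Hardness to add: (213 − 71) = 142 mg/L as CaCO₃ × 809,990 L = 115,000 g as CaCO₃.
(a) Moles of Ca²⁺ (1 mol Ca²⁺ ≡ 1 mol CaCO₃): 115,000 / 100.1 g/mol = 1149 mol.
(a) Mass of CaCl₂: 1149 × 111 = 127,500 g.

(b) Moles of Na₂CO₃: 68,900 g ÷ 106 g/mol = 650 mol → 1300 eq of alkalinity.
(b) As CaCO₃: 1300 eq × 50 g/eq = 65,000 g.
(b) Rise: 65,000 g / 772,000 L × 1000 = 84.2 mg/L.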